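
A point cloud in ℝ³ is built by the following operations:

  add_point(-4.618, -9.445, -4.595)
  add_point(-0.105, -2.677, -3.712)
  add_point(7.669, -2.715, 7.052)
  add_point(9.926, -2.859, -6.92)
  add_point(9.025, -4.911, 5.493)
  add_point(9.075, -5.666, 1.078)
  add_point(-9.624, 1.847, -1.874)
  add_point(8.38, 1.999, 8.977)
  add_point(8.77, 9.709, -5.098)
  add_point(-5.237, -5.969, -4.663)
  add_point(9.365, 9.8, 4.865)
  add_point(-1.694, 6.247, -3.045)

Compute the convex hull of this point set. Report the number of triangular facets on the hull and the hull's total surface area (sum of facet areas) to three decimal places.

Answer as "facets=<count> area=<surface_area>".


Extreme-point indices: [0, 2, 3, 4, 5, 6, 7, 8, 9, 10, 11] — 11 of 12 on the boundary.

Per-facet area ½‖(b−a)×(c−a)‖:
  f1: (p7, p10, p6) → 92.3758
  f2: (p8, p10, p3) → 62.9555
  f3: (p4, p10, p3) → 90.8950
  f4: (p4, p7, p10) → 28.4222
  f5: (p11, p10, p6) → 43.7743
  f6: (p11, p8, p6) → 9.8301
  f7: (p11, p8, p10) → 55.5173
  f8: (p9, p0, p3) → 27.6079
  f9: (p9, p8, p3) → 99.3525
  f10: (p9, p0, p6) → 7.3665
  f11: (p9, p8, p6) → 94.0445
  f12: (p5, p0, p3) → 64.1186
  f13: (p5, p4, p3) → 9.3755
  f14: (p5, p4, p0) → 31.4394
  f15: (p2, p4, p7) → 4.6592
  f16: (p2, p4, p0) → 26.2334
  f17: (p2, p7, p6) → 51.2281
  f18: (p2, p0, p6) → 112.8774
Σ area = 912.073

Check V−E+F: 11 − 27 + 18 = 2.

facets=18 area=912.073


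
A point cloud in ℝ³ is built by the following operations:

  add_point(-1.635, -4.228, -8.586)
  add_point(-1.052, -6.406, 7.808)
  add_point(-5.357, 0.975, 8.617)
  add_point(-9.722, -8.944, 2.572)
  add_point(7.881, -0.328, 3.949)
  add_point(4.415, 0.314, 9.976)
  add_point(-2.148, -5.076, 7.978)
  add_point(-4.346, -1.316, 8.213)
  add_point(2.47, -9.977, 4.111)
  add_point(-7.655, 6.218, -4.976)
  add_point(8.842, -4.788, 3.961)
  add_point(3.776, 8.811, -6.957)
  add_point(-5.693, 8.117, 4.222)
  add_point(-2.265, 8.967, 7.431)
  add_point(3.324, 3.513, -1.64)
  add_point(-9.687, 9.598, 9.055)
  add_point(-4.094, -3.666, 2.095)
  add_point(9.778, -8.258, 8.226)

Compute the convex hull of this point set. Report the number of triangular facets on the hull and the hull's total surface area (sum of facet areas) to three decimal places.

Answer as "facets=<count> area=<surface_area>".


facets=24 area=1195.452

Points on the hull: [0, 1, 2, 3, 4, 5, 6, 8, 9, 10, 11, 13, 15, 17] (14 of 18).

Triangle areas on the boundary:
  f1: (p8, p17, p3) → 24.3681
  f2: (p8, p0, p3) → 81.2437
  f3: (p8, p0, p17) → 50.5892
  f4: (p9, p15, p3) → 120.8081
  f5: (p9, p0, p3) → 89.4779
  f6: (p9, p11, p15) → 84.0131
  f7: (p9, p11, p0) → 70.7001
  f8: (p13, p11, p15) → 48.7070
  f9: (p10, p0, p17) → 31.8678
  f10: (p10, p11, p0) → 110.8454
  f11: (p1, p17, p3) → 34.7471
  f12: (p1, p6, p3) → 8.6537
  f13: (p5, p13, p15) → 34.3889
  f14: (p5, p1, p17) → 42.9202
  f15: (p5, p1, p6) → 7.5528
  f16: (p2, p5, p15) → 41.4541
  f17: (p2, p15, p3) → 48.9042
  f18: (p2, p5, p6) → 29.3141
  f19: (p2, p6, p3) → 34.6373
  f20: (p4, p13, p11) → 95.3017
  f21: (p4, p5, p13) → 38.6086
  f22: (p4, p5, p17) → 31.3597
  f23: (p4, p10, p17) → 9.7168
  f24: (p4, p10, p11) → 25.2726
Σ area = 1195.452

Check V−E+F: 14 − 36 + 24 = 2.


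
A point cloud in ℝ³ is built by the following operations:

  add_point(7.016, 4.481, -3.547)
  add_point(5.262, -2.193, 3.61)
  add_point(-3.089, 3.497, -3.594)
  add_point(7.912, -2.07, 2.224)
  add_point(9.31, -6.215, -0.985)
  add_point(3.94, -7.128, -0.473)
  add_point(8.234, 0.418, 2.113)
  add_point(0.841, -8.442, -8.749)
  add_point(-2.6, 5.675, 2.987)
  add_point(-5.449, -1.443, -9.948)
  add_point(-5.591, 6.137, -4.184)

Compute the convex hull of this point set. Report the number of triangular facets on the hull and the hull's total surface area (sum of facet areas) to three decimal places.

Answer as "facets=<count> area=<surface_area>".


facets=16 area=586.256

Extreme-point indices: [0, 1, 3, 4, 5, 6, 7, 8, 9, 10] — 10 of 11 on the boundary.

Area of each hull facet:
  f1: (p0, p7, p4) → 65.2854
  f2: (p5, p7, p4) → 23.4746
  f3: (p5, p1, p4) → 17.2466
  f4: (p9, p0, p10) → 60.3888
  f5: (p9, p0, p7) → 68.6227
  f6: (p9, p5, p7) → 41.1529
  f7: (p8, p0, p10) → 44.6291
  f8: (p8, p5, p1) → 34.0512
  f9: (p8, p9, p10) → 31.9984
  f10: (p8, p9, p5) → 94.4587
  f11: (p6, p0, p4) → 25.6127
  f12: (p6, p8, p1) → 23.5414
  f13: (p6, p8, p0) → 40.0502
  f14: (p3, p1, p4) → 7.1637
  f15: (p3, p6, p4) → 4.8795
  f16: (p3, p6, p1) → 3.7003
Σ area = 586.256

Euler characteristic 10−24+16 = 2 ✓


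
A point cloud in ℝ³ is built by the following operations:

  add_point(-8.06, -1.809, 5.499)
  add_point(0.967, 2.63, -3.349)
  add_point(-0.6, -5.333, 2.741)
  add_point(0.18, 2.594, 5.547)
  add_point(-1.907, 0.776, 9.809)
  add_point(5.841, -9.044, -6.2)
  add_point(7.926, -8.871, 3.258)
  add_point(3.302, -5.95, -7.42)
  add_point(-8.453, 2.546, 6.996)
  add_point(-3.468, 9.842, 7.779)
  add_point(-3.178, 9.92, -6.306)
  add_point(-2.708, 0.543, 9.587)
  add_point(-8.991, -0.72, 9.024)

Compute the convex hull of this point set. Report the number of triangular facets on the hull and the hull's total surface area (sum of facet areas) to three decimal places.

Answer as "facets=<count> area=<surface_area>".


Extreme-point indices: [0, 1, 2, 4, 5, 6, 7, 8, 9, 10, 12] — 11 of 13 on the boundary.

Area of each hull facet:
  f1: (p9, p10, p6) → 154.1368
  f2: (p5, p7, p10) → 16.1654
  f3: (p4, p6, p12) → 49.5778
  f4: (p4, p9, p12) → 34.3010
  f5: (p4, p9, p6) → 56.2076
  f6: (p8, p9, p12) → 11.8818
  f7: (p8, p9, p10) → 62.3256
  f8: (p2, p5, p6) → 43.3994
  f9: (p0, p5, p7) → 34.6831
  f10: (p0, p7, p10) → 131.1206
  f11: (p0, p2, p5) → 26.7960
  f12: (p0, p8, p12) → 7.0962
  f13: (p0, p8, p10) → 36.8549
  f14: (p0, p6, p12) → 29.8585
  f15: (p0, p2, p6) → 14.9719
  f16: (p1, p10, p6) → 8.0019
  f17: (p1, p5, p6) → 62.0986
  f18: (p1, p5, p10) → 31.2723
Σ area = 810.749

Euler characteristic 11−27+18 = 2 ✓

facets=18 area=810.749


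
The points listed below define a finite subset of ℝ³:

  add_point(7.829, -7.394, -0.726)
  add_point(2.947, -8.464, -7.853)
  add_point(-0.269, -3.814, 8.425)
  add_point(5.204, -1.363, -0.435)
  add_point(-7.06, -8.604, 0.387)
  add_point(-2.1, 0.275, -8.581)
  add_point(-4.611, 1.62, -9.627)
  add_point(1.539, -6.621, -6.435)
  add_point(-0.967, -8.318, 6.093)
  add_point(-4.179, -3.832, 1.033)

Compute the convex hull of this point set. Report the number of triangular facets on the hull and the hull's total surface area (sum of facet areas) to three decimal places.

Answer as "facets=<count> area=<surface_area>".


Extreme-point indices: [0, 1, 2, 3, 4, 5, 6, 8, 9] — 9 of 10 on the boundary.

Per-facet area ½‖(b−a)×(c−a)‖:
  f1: (p1, p6, p4) → 76.9181
  f2: (p8, p2, p4) → 19.1925
  f3: (p8, p2, p0) → 28.4508
  f4: (p8, p1, p4) → 53.6857
  f5: (p8, p1, p0) → 48.5509
  f6: (p9, p6, p4) → 32.4048
  f7: (p9, p2, p4) → 22.0342
  f8: (p9, p2, p6) → 29.8986
  f9: (p3, p2, p0) → 35.2030
  f10: (p3, p2, p6) → 71.5693
  f11: (p3, p1, p0) → 28.5755
  f12: (p5, p1, p6) → 8.7780
  f13: (p5, p3, p6) → 8.4003
  f14: (p5, p3, p1) → 48.1349
Σ area = 511.797

Euler: V−E+F = 9−21+14 = 2.

facets=14 area=511.797


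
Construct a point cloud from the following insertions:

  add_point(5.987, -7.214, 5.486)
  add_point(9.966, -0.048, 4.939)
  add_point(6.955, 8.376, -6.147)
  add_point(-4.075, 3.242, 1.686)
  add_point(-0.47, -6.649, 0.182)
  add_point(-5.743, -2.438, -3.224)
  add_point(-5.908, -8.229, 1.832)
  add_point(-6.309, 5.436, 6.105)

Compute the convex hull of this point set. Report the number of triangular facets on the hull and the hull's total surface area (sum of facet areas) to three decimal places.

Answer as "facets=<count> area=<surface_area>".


7 of the 8 inputs are extreme points: [0, 1, 2, 4, 5, 6, 7].

Triangle areas on the boundary:
  f1: (p2, p1, p7) → 115.4997
  f2: (p5, p6, p7) → 46.9780
  f3: (p5, p2, p7) → 100.3155
  f4: (p0, p1, p7) → 69.4889
  f5: (p0, p6, p7) → 88.5534
  f6: (p0, p2, p1) → 51.7918
  f7: (p4, p5, p2) → 63.7407
  f8: (p4, p0, p2) → 74.9623
  f9: (p4, p5, p6) → 20.7296
  f10: (p4, p0, p6) → 21.1643
Σ area = 653.224

Euler characteristic 7−15+10 = 2 ✓

facets=10 area=653.224


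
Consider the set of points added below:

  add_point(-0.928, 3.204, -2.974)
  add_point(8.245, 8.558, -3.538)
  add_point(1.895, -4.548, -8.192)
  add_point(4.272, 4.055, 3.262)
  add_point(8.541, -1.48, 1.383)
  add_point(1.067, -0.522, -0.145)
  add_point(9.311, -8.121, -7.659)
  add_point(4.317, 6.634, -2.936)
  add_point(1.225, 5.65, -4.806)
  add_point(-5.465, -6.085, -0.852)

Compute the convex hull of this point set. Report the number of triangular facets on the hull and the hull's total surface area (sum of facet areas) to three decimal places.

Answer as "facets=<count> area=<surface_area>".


Hull vertices (9/10): indices [0, 1, 2, 3, 4, 6, 7, 8, 9].

Per-facet area ½‖(b−a)×(c−a)‖:
  f1: (p2, p6, p9) → 36.9862
  f2: (p2, p1, p6) → 63.0447
  f3: (p4, p6, p9) → 81.4231
  f4: (p4, p3, p9) → 51.8266
  f5: (p4, p1, p6) → 61.8737
  f6: (p4, p3, p1) → 32.7441
  f7: (p8, p2, p9) → 56.1217
  f8: (p8, p2, p1) → 38.8056
  f9: (p0, p3, p9) → 42.0999
  f10: (p0, p8, p9) → 7.6343
  f11: (p0, p8, p3) → 15.2315
  f12: (p7, p3, p1) → 14.1409
  f13: (p7, p8, p1) → 5.1639
  f14: (p7, p8, p3) → 11.7544
Σ area = 518.851

Euler characteristic 9−21+14 = 2 ✓

facets=14 area=518.851


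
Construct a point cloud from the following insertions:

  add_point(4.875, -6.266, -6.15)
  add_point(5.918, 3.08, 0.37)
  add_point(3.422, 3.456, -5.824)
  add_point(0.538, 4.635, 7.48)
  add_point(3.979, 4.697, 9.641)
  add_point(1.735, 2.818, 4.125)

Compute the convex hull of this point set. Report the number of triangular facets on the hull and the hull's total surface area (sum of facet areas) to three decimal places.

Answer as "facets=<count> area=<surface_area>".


facets=6 area=220.853

Hull vertices (5/6): indices [0, 1, 2, 3, 4].

Triangle areas on the boundary:
  f1: (p4, p0, p3) → 35.7413
  f2: (p4, p0, p1) → 40.8718
  f3: (p2, p0, p3) → 66.4477
  f4: (p2, p0, p1) → 32.7869
  f5: (p2, p4, p3) → 26.1060
  f6: (p2, p4, p1) → 18.8997
Σ area = 220.853

Euler: V−E+F = 5−9+6 = 2.


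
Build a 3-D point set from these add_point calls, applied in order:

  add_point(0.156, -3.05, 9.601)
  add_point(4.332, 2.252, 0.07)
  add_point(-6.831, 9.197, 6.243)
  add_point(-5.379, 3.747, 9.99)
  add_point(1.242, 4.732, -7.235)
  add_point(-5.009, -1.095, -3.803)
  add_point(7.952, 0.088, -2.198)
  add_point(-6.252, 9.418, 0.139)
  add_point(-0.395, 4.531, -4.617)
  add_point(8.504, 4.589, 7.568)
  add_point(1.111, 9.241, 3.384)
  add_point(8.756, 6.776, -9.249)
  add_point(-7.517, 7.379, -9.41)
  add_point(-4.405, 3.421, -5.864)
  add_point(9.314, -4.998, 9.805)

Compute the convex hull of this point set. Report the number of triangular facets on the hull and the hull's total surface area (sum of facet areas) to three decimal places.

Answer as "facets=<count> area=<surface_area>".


Points on the hull: [0, 2, 3, 5, 6, 7, 9, 10, 11, 12, 14] (11 of 15).

Per-facet area ½‖(b−a)×(c−a)‖:
  f1: (p11, p7, p12) → 79.4863
  f2: (p5, p3, p12) → 74.4489
  f3: (p5, p11, p12) → 81.9400
  f4: (p2, p7, p12) → 9.8523
  f5: (p2, p3, p12) → 47.2580
  f6: (p0, p3, p14) → 25.8613
  f7: (p0, p5, p14) → 62.3168
  f8: (p0, p5, p3) → 60.9014
  f9: (p6, p11, p14) → 25.0877
  f10: (p6, p5, p14) → 84.5391
  f11: (p6, p5, p11) → 63.8419
  f12: (p9, p11, p14) → 78.5152
  f13: (p9, p3, p14) → 69.7174
  f14: (p9, p2, p3) → 47.6877
  f15: (p10, p9, p11) → 72.1003
  f16: (p10, p9, p2) → 33.6037
  f17: (p10, p11, p7) → 59.7276
  f18: (p10, p2, p7) → 23.4280
Σ area = 1000.314

Euler: V−E+F = 11−27+18 = 2.

facets=18 area=1000.314


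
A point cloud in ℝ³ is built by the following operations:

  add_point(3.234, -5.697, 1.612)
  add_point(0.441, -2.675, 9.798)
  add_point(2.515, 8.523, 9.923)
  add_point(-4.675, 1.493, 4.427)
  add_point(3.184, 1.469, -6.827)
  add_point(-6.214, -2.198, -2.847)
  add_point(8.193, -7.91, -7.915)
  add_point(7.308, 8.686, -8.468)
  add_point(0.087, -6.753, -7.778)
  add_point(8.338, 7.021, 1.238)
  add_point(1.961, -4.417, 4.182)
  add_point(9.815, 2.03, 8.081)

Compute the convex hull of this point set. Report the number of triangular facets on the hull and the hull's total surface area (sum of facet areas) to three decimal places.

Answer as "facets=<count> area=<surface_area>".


Hull vertices (10/12): indices [0, 1, 2, 3, 5, 6, 7, 8, 9, 11].

Triangle areas on the boundary:
  f1: (p7, p6, p11) → 136.8158
  f2: (p1, p2, p11) → 48.6835
  f3: (p9, p7, p11) → 18.9270
  f4: (p9, p2, p11) → 39.9088
  f5: (p9, p2, p7) → 36.0386
  f6: (p8, p1, p5) → 65.1808
  f7: (p8, p7, p5) → 77.7918
  f8: (p8, p7, p6) → 66.8072
  f9: (p0, p6, p11) → 61.8376
  f10: (p0, p1, p11) → 46.9177
  f11: (p0, p8, p6) → 39.1252
  f12: (p0, p8, p1) → 28.4926
  f13: (p3, p1, p5) → 31.5920
  f14: (p3, p1, p2) → 45.1048
  f15: (p3, p7, p5) → 75.0568
  f16: (p3, p2, p7) → 103.8645
Σ area = 922.145

Euler characteristic 10−24+16 = 2 ✓

facets=16 area=922.145


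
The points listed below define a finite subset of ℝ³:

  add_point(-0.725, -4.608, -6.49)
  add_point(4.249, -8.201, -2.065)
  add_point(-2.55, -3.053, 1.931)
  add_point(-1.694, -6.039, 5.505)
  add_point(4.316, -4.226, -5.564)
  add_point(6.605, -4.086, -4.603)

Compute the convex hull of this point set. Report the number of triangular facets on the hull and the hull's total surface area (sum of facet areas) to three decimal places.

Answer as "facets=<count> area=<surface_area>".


Extreme-point indices: [0, 1, 2, 3, 4, 5] — 6 of 6 on the boundary.

Area of each hull facet:
  f1: (p3, p5, p2) → 26.0095
  f2: (p3, p1, p5) → 23.5746
  f3: (p3, p0, p2) → 16.9422
  f4: (p3, p0, p1) → 37.2619
  f5: (p4, p5, p2) → 12.0163
  f6: (p4, p0, p2) → 22.4965
  f7: (p4, p1, p5) → 6.4493
  f8: (p4, p0, p1) → 13.5921
Σ area = 158.342

Check V−E+F: 6 − 12 + 8 = 2.

facets=8 area=158.342


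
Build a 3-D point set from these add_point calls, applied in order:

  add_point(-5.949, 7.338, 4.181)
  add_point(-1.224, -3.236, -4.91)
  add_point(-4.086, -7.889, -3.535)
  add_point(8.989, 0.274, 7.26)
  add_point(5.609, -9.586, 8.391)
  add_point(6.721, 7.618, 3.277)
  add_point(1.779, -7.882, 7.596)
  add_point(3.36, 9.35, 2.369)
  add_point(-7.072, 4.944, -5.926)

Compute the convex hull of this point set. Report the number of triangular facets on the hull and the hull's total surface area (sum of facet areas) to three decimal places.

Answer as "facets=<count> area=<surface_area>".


facets=14 area=736.998

9 of the 9 inputs are extreme points: [0, 1, 2, 3, 4, 5, 6, 7, 8].

Area of each hull facet:
  f1: (p0, p7, p8) → 50.6188
  f2: (p0, p4, p3) → 87.3831
  f3: (p1, p4, p3) → 80.6772
  f4: (p6, p0, p4) → 23.0420
  f5: (p5, p1, p3) → 66.5898
  f6: (p5, p0, p3) → 53.7702
  f7: (p5, p0, p7) → 13.5735
  f8: (p5, p7, p8) → 20.9588
  f9: (p5, p1, p8) → 77.7353
  f10: (p2, p1, p4) → 43.5181
  f11: (p2, p6, p4) → 21.8061
  f12: (p2, p1, p8) → 26.1006
  f13: (p2, p0, p8) → 69.9309
  f14: (p2, p6, p0) → 101.2941
Σ area = 736.998

Euler characteristic 9−21+14 = 2 ✓


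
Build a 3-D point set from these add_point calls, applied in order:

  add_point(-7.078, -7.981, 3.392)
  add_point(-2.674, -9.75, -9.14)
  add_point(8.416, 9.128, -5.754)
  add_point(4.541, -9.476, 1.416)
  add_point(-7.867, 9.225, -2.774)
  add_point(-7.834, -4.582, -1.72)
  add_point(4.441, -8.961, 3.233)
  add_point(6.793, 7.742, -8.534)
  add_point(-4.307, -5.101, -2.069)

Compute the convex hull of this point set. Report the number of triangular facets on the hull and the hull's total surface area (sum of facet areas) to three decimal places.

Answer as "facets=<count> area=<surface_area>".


Extreme-point indices: [0, 1, 2, 3, 4, 5, 6, 7] — 8 of 9 on the boundary.

Triangle areas on the boundary:
  f1: (p3, p0, p1) → 69.2296
  f2: (p7, p2, p4) → 27.5758
  f3: (p7, p1, p4) → 147.6039
  f4: (p7, p3, p2) → 35.0712
  f5: (p7, p3, p1) → 120.8763
  f6: (p6, p2, p4) → 164.3708
  f7: (p6, p0, p4) → 105.0183
  f8: (p6, p3, p2) → 19.1103
  f9: (p6, p3, p0) → 10.8895
  f10: (p5, p1, p4) → 64.6628
  f11: (p5, p0, p4) → 33.8964
  f12: (p5, p0, p1) → 31.1274
Σ area = 829.432

Euler: V−E+F = 8−18+12 = 2.

facets=12 area=829.432


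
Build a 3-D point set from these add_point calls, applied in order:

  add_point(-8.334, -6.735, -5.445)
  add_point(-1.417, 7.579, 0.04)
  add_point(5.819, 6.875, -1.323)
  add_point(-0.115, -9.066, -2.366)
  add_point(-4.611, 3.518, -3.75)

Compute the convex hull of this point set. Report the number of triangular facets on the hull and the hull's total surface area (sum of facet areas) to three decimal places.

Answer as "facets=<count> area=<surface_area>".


Hull vertices (5/5): indices [0, 1, 2, 3, 4].

Triangle areas on the boundary:
  f1: (p3, p2, p0) → 77.0221
  f2: (p1, p3, p0) → 73.6428
  f3: (p1, p3, p2) → 61.1796
  f4: (p4, p2, p0) → 48.3791
  f5: (p4, p1, p0) → 18.7672
  f6: (p4, p1, p2) → 22.4653
Σ area = 301.456

Euler characteristic 5−9+6 = 2 ✓

facets=6 area=301.456


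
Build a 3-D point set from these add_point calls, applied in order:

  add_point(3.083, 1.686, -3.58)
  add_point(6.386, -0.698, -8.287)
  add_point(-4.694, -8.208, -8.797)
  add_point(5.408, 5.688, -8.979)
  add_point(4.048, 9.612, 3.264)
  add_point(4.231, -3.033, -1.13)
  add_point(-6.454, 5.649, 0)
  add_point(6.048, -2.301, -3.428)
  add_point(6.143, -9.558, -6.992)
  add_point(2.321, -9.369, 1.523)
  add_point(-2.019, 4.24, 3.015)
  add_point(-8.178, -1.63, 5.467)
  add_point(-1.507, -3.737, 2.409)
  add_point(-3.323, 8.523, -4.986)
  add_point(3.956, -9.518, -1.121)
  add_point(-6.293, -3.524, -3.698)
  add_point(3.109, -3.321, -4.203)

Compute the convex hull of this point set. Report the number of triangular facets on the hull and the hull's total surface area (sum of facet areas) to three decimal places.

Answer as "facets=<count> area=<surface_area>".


Points on the hull: [1, 2, 3, 4, 6, 7, 8, 9, 11, 13, 14, 15] (12 of 17).

Triangle areas on the boundary:
  f1: (p9, p4, p11) → 111.3739
  f2: (p6, p4, p11) → 52.1618
  f3: (p6, p13, p4) → 35.6429
  f4: (p3, p4, p1) → 41.0334
  f5: (p3, p13, p4) → 53.8093
  f6: (p2, p9, p11) → 82.7708
  f7: (p2, p6, p13) → 53.8644
  f8: (p2, p3, p13) → 82.3518
  f9: (p2, p8, p1) → 49.2303
  f10: (p2, p3, p1) → 39.4421
  f11: (p7, p4, p1) → 34.6972
  f12: (p7, p8, p1) → 20.5322
  f13: (p15, p6, p11) → 39.5537
  f14: (p15, p2, p11) → 17.0739
  f15: (p15, p2, p6) → 16.4842
  f16: (p14, p7, p8) → 22.9525
  f17: (p14, p2, p8) → 34.0449
  f18: (p14, p2, p9) → 17.8647
  f19: (p14, p9, p4) → 29.6931
  f20: (p14, p7, p4) → 42.9520
Σ area = 877.529

Euler: V−E+F = 12−30+20 = 2.

facets=20 area=877.529


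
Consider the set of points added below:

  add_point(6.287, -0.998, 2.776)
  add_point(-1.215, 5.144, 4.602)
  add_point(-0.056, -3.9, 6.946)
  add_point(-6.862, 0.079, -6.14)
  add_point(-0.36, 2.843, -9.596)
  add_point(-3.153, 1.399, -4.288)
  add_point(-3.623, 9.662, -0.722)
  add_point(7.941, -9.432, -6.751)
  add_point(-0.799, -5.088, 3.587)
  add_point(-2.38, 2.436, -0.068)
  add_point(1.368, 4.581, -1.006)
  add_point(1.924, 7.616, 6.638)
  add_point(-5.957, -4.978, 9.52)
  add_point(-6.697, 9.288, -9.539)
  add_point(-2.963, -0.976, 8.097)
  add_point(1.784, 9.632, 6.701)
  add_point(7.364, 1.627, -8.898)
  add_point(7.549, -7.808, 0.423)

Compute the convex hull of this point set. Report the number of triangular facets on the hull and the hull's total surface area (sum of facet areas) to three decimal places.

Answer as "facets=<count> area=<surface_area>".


facets=20 area=1006.786

Points on the hull: [0, 2, 3, 4, 6, 7, 11, 12, 13, 15, 16, 17] (12 of 18).

Area of each hull facet:
  f1: (p12, p7, p3) → 142.7391
  f2: (p15, p12, p6) → 76.3316
  f3: (p13, p12, p3) → 63.7402
  f4: (p13, p12, p6) → 74.7052
  f5: (p13, p15, p6) → 12.5648
  f6: (p17, p12, p7) → 47.8904
  f7: (p4, p7, p3) → 59.1178
  f8: (p4, p13, p3) → 33.5319
  f9: (p2, p17, p12) → 20.1686
  f10: (p16, p13, p15) → 132.3803
  f11: (p16, p4, p13) → 21.3006
  f12: (p16, p4, p7) → 43.2003
  f13: (p16, p17, p7) → 41.5216
  f14: (p0, p2, p17) → 29.7066
  f15: (p0, p16, p15) → 72.3551
  f16: (p0, p16, p17) → 43.5965
  f17: (p11, p0, p15) → 5.2474
  f18: (p11, p0, p2) → 41.2009
  f19: (p11, p15, p12) → 9.4231
  f20: (p11, p2, p12) → 36.0635
Σ area = 1006.786

Euler characteristic 12−30+20 = 2 ✓


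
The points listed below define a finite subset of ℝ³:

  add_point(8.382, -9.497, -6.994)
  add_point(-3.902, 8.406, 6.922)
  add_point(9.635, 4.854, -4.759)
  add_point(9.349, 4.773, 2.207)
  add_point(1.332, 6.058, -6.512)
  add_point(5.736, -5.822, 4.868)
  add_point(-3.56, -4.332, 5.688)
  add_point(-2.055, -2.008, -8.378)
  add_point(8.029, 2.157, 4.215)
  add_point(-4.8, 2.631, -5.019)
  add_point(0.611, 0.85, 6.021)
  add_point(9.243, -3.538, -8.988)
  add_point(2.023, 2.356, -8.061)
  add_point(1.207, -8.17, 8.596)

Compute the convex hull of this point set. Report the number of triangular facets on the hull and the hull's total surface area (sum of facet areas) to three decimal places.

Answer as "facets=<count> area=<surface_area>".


13 of the 14 inputs are extreme points: [0, 1, 2, 3, 4, 5, 6, 7, 8, 9, 11, 12, 13].

Facet areas (half cross-product norm):
  f1: (p5, p13, p0) → 32.2979
  f2: (p6, p1, p9) → 72.8449
  f3: (p6, p1, p13) → 36.4767
  f4: (p6, p13, p0) → 58.2376
  f5: (p7, p6, p9) → 40.7494
  f6: (p7, p6, p0) → 92.0049
  f7: (p11, p7, p0) → 36.1959
  f8: (p11, p7, p12) → 27.9584
  f9: (p4, p1, p2) → 61.5600
  f10: (p4, p11, p2) → 40.3065
  f11: (p4, p11, p12) → 12.8151
  f12: (p4, p1, p9) → 47.5914
  f13: (p4, p7, p9) → 22.6111
  f14: (p4, p7, p12) → 10.0247
  f15: (p8, p1, p13) → 89.0335
  f16: (p8, p5, p13) → 21.0532
  f17: (p3, p5, p0) → 73.0379
  f18: (p3, p8, p5) → 7.7369
  f19: (p3, p11, p2) → 29.4903
  f20: (p3, p11, p0) → 42.0585
  f21: (p3, p1, p2) → 47.2699
  f22: (p3, p8, p1) → 24.2793
Σ area = 925.634

Check V−E+F: 13 − 33 + 22 = 2.

facets=22 area=925.634


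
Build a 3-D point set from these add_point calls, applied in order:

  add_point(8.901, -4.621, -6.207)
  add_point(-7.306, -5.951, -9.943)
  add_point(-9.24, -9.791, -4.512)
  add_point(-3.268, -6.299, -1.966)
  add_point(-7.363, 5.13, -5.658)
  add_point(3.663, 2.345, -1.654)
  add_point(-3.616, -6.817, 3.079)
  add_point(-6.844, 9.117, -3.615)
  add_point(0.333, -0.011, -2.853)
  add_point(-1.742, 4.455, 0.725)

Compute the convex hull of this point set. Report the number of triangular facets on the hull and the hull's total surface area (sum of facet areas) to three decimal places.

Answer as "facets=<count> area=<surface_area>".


Hull vertices (8/10): indices [0, 1, 2, 4, 5, 6, 7, 9].

Per-facet area ½‖(b−a)×(c−a)‖:
  f1: (p6, p0, p2) → 77.8781
  f2: (p6, p7, p2) → 86.3978
  f3: (p1, p0, p2) → 57.2202
  f4: (p9, p6, p7) → 39.4786
  f5: (p4, p7, p0) → 39.7626
  f6: (p4, p1, p0) → 97.9881
  f7: (p4, p7, p2) → 17.6662
  f8: (p4, p1, p2) → 40.0166
  f9: (p5, p7, p0) → 41.1680
  f10: (p5, p9, p7) → 21.7102
  f11: (p5, p6, p0) → 62.0251
  f12: (p5, p9, p6) → 36.3586
Σ area = 617.670

Euler: V−E+F = 8−18+12 = 2.

facets=12 area=617.670


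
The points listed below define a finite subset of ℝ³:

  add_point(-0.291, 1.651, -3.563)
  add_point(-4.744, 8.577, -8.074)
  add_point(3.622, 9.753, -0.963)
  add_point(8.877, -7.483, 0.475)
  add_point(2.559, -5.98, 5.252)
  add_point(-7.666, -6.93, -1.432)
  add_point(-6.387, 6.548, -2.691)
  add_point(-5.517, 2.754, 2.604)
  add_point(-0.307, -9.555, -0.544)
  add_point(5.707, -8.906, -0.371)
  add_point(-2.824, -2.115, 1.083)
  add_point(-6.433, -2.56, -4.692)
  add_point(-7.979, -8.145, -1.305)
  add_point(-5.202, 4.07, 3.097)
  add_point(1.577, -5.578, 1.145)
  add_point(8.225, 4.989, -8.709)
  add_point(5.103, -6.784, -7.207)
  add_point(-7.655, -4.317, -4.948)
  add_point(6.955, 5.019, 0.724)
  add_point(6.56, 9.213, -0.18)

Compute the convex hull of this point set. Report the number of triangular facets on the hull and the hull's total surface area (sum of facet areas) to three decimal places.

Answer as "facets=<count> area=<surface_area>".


Hull vertices (15/20): indices [1, 2, 3, 4, 6, 7, 8, 9, 12, 13, 15, 16, 17, 18, 19].

Triangle areas on the boundary:
  f1: (p1, p15, p2) → 55.1719
  f2: (p16, p15, p3) → 52.5421
  f3: (p16, p1, p15) → 82.6592
  f4: (p6, p1, p2) → 31.1210
  f5: (p19, p15, p3) → 73.8794
  f6: (p19, p15, p2) → 14.9170
  f7: (p8, p16, p12) → 31.3788
  f8: (p8, p4, p12) → 26.9120
  f9: (p17, p16, p12) → 34.8836
  f10: (p17, p16, p1) → 89.3609
  f11: (p17, p6, p12) → 24.2676
  f12: (p17, p6, p1) → 32.8697
  f13: (p13, p6, p2) → 33.4005
  f14: (p13, p19, p2) → 14.3226
  f15: (p13, p19, p4) → 83.7540
  f16: (p13, p4, p12) → 72.1646
  f17: (p18, p4, p3) → 48.4022
  f18: (p18, p19, p3) → 6.4333
  f19: (p18, p19, p4) → 12.5902
  f20: (p9, p16, p3) → 12.6297
  f21: (p9, p8, p16) → 21.6661
  f22: (p9, p4, p3) → 12.6442
  f23: (p9, p8, p4) → 19.8514
  f24: (p7, p6, p12) → 37.7801
  f25: (p7, p13, p12) → 0.1500
  f26: (p7, p13, p6) → 4.6134
Σ area = 930.366

Euler: V−E+F = 15−39+26 = 2.

facets=26 area=930.366


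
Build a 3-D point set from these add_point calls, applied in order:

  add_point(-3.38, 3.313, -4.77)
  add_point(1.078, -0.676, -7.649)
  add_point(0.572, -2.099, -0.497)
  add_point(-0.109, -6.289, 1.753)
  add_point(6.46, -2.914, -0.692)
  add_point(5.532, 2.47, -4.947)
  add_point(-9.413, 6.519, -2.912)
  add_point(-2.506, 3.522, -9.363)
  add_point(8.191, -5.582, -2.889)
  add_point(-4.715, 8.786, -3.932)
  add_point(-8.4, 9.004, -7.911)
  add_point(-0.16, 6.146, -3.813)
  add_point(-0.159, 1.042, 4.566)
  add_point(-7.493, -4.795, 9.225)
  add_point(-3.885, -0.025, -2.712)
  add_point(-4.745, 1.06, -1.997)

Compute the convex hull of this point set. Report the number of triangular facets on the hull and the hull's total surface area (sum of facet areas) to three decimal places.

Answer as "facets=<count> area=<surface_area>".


facets=22 area=658.339

Hull vertices (13/16): indices [1, 3, 4, 5, 6, 7, 8, 9, 10, 11, 12, 13, 14].

Per-facet area ½‖(b−a)×(c−a)‖:
  f1: (p4, p13, p8) → 26.2516
  f2: (p4, p12, p13) → 41.9790
  f3: (p9, p13, p6) → 41.9539
  f4: (p9, p12, p13) → 59.4078
  f5: (p3, p13, p8) → 17.5309
  f6: (p3, p14, p13) → 45.4214
  f7: (p10, p9, p6) → 12.9368
  f8: (p10, p14, p7) → 31.3270
  f9: (p10, p13, p6) → 18.9714
  f10: (p10, p14, p13) → 61.4257
  f11: (p5, p4, p12) → 32.2158
  f12: (p5, p4, p8) → 12.9676
  f13: (p5, p10, p7) → 29.6531
  f14: (p5, p10, p9) → 27.6897
  f15: (p1, p14, p7) → 19.4025
  f16: (p1, p3, p14) → 30.1209
  f17: (p1, p3, p8) → 43.9594
  f18: (p1, p5, p8) → 26.2541
  f19: (p1, p5, p7) → 17.1949
  f20: (p11, p9, p12) → 24.7985
  f21: (p11, p5, p12) → 33.3816
  f22: (p11, p5, p9) → 3.4950
Σ area = 658.339

Check V−E+F: 13 − 33 + 22 = 2.


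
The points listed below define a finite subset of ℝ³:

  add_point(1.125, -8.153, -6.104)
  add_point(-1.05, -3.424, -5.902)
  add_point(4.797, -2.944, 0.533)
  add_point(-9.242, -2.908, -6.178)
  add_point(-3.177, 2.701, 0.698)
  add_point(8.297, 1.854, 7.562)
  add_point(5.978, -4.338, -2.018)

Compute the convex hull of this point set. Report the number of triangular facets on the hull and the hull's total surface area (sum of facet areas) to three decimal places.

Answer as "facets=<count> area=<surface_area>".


Extreme-point indices: [0, 1, 3, 4, 5, 6] — 6 of 7 on the boundary.

Per-facet area ½‖(b−a)×(c−a)‖:
  f1: (p0, p5, p3) → 106.2413
  f2: (p4, p5, p3) → 45.2295
  f3: (p1, p0, p3) → 18.8558
  f4: (p1, p4, p3) → 36.8163
  f5: (p1, p4, p5) → 61.4757
  f6: (p6, p0, p5) → 22.0582
  f7: (p6, p1, p5) → 40.4979
  f8: (p6, p1, p0) → 18.8278
Σ area = 350.003

Euler: V−E+F = 6−12+8 = 2.

facets=8 area=350.003


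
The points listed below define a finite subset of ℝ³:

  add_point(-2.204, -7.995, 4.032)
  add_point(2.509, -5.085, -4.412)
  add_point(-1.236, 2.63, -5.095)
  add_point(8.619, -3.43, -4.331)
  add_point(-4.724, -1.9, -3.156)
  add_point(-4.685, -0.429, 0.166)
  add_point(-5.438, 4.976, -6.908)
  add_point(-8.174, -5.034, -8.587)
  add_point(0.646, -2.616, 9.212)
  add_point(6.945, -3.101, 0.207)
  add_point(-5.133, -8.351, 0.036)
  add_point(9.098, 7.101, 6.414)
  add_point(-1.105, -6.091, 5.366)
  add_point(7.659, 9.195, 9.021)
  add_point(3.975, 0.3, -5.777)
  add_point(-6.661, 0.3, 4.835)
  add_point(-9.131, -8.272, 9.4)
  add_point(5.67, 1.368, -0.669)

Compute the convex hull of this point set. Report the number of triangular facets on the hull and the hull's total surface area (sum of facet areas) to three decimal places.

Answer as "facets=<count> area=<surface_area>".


facets=22 area=985.253

13 of the 18 inputs are extreme points: [0, 1, 3, 6, 7, 8, 9, 10, 11, 13, 14, 15, 16].

Triangle areas on the boundary:
  f1: (p7, p10, p16) → 35.8464
  f2: (p6, p7, p16) → 96.1618
  f3: (p13, p6, p11) → 34.9224
  f4: (p8, p13, p16) → 37.9106
  f5: (p8, p13, p11) → 23.9838
  f6: (p0, p10, p16) → 21.7697
  f7: (p0, p3, p10) → 35.8123
  f8: (p0, p8, p16) → 34.8864
  f9: (p1, p7, p10) → 43.9675
  f10: (p1, p3, p10) → 14.8677
  f11: (p1, p3, p7) → 15.6432
  f12: (p14, p6, p11) → 77.1317
  f13: (p14, p3, p11) → 44.8607
  f14: (p14, p6, p7) → 54.7309
  f15: (p14, p3, p7) → 36.2754
  f16: (p15, p6, p16) → 41.3540
  f17: (p15, p13, p16) → 73.7210
  f18: (p15, p13, p6) → 110.1746
  f19: (p9, p3, p11) → 25.8906
  f20: (p9, p8, p11) → 62.4127
  f21: (p9, p0, p3) → 21.8477
  f22: (p9, p0, p8) → 41.0817
Σ area = 985.253

Euler characteristic 13−33+22 = 2 ✓


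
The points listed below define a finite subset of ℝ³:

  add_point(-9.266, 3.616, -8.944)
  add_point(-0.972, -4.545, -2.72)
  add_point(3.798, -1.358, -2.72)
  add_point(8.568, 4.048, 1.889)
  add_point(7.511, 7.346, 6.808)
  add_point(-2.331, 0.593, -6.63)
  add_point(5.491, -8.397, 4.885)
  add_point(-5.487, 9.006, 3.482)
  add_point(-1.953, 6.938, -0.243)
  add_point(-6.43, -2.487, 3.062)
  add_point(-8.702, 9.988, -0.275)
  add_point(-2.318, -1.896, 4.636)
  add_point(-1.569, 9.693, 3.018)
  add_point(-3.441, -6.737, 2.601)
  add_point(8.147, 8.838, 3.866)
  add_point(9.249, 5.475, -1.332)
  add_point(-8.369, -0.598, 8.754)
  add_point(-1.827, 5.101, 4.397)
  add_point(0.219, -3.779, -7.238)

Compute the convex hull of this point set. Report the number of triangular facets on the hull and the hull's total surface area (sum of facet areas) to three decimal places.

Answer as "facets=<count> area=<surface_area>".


facets=22 area=995.719

Points on the hull: [0, 3, 4, 6, 7, 9, 10, 12, 13, 14, 15, 16, 18] (13 of 19).

Area of each hull facet:
  f1: (p10, p15, p0) → 98.8990
  f2: (p10, p16, p0) → 74.7691
  f3: (p18, p15, p0) → 85.2514
  f4: (p18, p6, p15) → 91.8877
  f5: (p3, p6, p15) → 18.4458
  f6: (p13, p16, p6) → 42.2735
  f7: (p13, p18, p6) → 51.0150
  f8: (p13, p18, p0) → 66.2138
  f9: (p4, p16, p6) → 120.4466
  f10: (p4, p3, p6) → 37.8852
  f11: (p9, p16, p0) → 34.9744
  f12: (p9, p13, p0) → 32.8644
  f13: (p9, p13, p16) → 14.2338
  f14: (p7, p10, p16) → 26.7528
  f15: (p7, p4, p16) → 76.5502
  f16: (p14, p10, p15) → 54.6705
  f17: (p14, p3, p15) → 9.3270
  f18: (p14, p4, p3) → 8.7168
  f19: (p12, p7, p4) → 12.2868
  f20: (p12, p14, p4) → 16.4009
  f21: (p12, p7, p10) → 8.7180
  f22: (p12, p14, p10) → 13.1361
Σ area = 995.719

Euler characteristic 13−33+22 = 2 ✓


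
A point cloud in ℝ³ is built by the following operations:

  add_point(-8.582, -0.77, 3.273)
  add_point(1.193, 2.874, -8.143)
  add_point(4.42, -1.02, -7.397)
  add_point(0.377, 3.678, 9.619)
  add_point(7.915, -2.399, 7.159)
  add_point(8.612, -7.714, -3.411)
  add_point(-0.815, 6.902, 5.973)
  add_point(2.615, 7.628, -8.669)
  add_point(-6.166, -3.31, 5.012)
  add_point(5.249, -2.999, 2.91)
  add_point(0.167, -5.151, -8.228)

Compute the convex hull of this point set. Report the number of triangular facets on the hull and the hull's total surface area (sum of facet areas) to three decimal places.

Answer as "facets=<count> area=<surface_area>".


facets=16 area=758.769

10 of the 11 inputs are extreme points: [0, 1, 2, 3, 4, 5, 6, 7, 8, 10].

Facet areas (half cross-product norm):
  f1: (p8, p3, p0) → 20.5637
  f2: (p8, p10, p0) → 28.9009
  f3: (p8, p10, p5) → 74.3083
  f4: (p6, p7, p0) → 84.5812
  f5: (p6, p3, p0) → 28.0352
  f6: (p1, p7, p0) → 33.7965
  f7: (p1, p10, p0) → 59.5570
  f8: (p1, p10, p7) → 4.0163
  f9: (p2, p7, p5) → 17.7579
  f10: (p2, p10, p5) → 26.2826
  f11: (p2, p10, p7) → 23.0593
  f12: (p4, p8, p5) → 84.1125
  f13: (p4, p8, p3) → 53.0199
  f14: (p4, p7, p5) → 101.3497
  f15: (p4, p6, p7) → 96.3984
  f16: (p4, p6, p3) → 23.0293
Σ area = 758.769

Euler: V−E+F = 10−24+16 = 2.


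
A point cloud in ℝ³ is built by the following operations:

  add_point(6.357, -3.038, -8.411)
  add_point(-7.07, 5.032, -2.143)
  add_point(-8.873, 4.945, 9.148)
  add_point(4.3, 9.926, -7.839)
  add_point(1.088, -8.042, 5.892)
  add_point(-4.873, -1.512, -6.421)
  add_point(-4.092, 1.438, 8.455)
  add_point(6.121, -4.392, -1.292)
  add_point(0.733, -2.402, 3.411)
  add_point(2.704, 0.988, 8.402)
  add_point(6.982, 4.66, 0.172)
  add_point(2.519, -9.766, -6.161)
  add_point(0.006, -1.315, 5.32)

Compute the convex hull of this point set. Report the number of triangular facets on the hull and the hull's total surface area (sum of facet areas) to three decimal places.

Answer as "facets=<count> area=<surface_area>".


Hull vertices (11/13): indices [0, 1, 2, 3, 4, 5, 6, 7, 9, 10, 11].

Area of each hull facet:
  f1: (p3, p10, p2) → 89.6198
  f2: (p5, p4, p2) → 115.2785
  f3: (p5, p4, p11) → 67.0673
  f4: (p0, p3, p10) → 55.4931
  f5: (p0, p5, p11) → 42.4904
  f6: (p0, p5, p3) → 72.3149
  f7: (p9, p10, p2) → 57.5750
  f8: (p1, p3, p2) → 65.2112
  f9: (p1, p5, p2) → 38.5699
  f10: (p1, p5, p3) → 54.6477
  f11: (p7, p4, p11) → 38.4388
  f12: (p7, p0, p11) → 26.1837
  f13: (p7, p0, p10) → 33.3727
  f14: (p7, p9, p10) → 44.2231
  f15: (p7, p9, p4) → 43.6828
  f16: (p6, p4, p2) → 14.3043
  f17: (p6, p9, p2) → 11.0678
  f18: (p6, p9, p4) → 32.2107
Σ area = 901.752

Euler: V−E+F = 11−27+18 = 2.

facets=18 area=901.752


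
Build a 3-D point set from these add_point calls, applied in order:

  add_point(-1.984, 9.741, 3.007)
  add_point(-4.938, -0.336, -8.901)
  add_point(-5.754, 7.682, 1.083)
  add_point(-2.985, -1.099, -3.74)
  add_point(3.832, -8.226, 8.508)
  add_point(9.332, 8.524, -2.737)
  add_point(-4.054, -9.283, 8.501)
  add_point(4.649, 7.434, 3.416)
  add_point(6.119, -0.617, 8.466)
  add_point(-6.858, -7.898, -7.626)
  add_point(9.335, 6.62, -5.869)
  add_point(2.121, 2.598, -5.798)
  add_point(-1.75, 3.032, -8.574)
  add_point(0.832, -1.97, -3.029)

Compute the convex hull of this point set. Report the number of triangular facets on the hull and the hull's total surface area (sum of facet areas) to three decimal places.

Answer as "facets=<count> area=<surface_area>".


Points on the hull: [0, 1, 2, 4, 5, 6, 7, 8, 9, 10, 12] (11 of 14).

Area of each hull facet:
  f1: (p4, p10, p9) → 186.8777
  f2: (p6, p4, p9) → 64.5230
  f3: (p8, p4, p10) → 56.9206
  f4: (p8, p6, p0) → 95.0687
  f5: (p8, p6, p4) → 28.7942
  f6: (p1, p10, p9) → 51.3146
  f7: (p1, p12, p10) → 13.7711
  f8: (p5, p8, p10) → 25.6630
  f9: (p5, p12, p10) → 20.5480
  f10: (p5, p12, p0) → 76.0621
  f11: (p2, p12, p0) → 26.1233
  f12: (p2, p1, p12) → 26.4237
  f13: (p2, p1, p9) → 45.1164
  f14: (p2, p6, p9) → 133.6282
  f15: (p2, p6, p0) → 43.1748
  f16: (p7, p8, p0) → 30.2203
  f17: (p7, p5, p0) → 24.1865
  f18: (p7, p5, p8) → 33.7369
Σ area = 982.153

Check V−E+F: 11 − 27 + 18 = 2.

facets=18 area=982.153


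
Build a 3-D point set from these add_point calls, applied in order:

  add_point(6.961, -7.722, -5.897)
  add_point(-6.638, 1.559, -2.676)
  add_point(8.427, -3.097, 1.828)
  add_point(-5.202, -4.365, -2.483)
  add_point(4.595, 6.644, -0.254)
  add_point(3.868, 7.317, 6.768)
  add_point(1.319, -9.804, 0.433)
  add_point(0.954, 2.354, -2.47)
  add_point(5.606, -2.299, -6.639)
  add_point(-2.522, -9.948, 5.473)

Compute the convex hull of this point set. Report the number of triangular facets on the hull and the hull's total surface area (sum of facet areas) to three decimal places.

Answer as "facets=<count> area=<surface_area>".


facets=14 area=633.191

Points on the hull: [0, 1, 2, 3, 4, 5, 6, 8, 9] (9 of 10).

Area of each hull facet:
  f1: (p5, p9, p1) → 108.7443
  f2: (p5, p9, p2) → 83.1553
  f3: (p3, p9, p1) → 23.9880
  f4: (p6, p9, p2) → 29.4290
  f5: (p6, p0, p2) → 36.6847
  f6: (p6, p3, p9) → 28.0490
  f7: (p6, p3, p0) → 39.0390
  f8: (p4, p5, p2) → 37.7507
  f9: (p4, p5, p1) → 44.1321
  f10: (p8, p0, p2) → 24.2095
  f11: (p8, p4, p2) → 44.2540
  f12: (p8, p4, p1) → 64.7477
  f13: (p8, p3, p1) → 35.8457
  f14: (p8, p3, p0) → 33.1621
Σ area = 633.191

Euler: V−E+F = 9−21+14 = 2.


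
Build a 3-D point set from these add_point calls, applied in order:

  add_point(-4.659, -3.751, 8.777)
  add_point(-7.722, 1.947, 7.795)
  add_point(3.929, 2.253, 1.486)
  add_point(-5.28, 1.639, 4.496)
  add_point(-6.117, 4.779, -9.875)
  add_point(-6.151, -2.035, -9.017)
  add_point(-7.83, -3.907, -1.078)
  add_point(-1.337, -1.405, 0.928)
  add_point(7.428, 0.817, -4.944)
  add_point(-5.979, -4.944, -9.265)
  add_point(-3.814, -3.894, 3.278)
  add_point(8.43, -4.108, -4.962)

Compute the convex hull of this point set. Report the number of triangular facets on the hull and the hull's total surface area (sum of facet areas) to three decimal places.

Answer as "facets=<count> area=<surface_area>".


Extreme-point indices: [0, 1, 2, 4, 5, 6, 8, 9, 11] — 9 of 12 on the boundary.

Per-facet area ½‖(b−a)×(c−a)‖:
  f1: (p9, p4, p11) → 73.3494
  f2: (p9, p0, p6) → 22.6199
  f3: (p9, p0, p11) → 127.4949
  f4: (p1, p4, p6) → 64.9486
  f5: (p1, p0, p6) → 32.5858
  f6: (p5, p4, p6) → 26.8609
  f7: (p5, p9, p6) → 12.0729
  f8: (p5, p9, p4) → 2.1883
  f9: (p2, p0, p11) → 60.0346
  f10: (p2, p1, p0) → 41.0790
  f11: (p2, p1, p4) → 99.4092
  f12: (p8, p4, p11) → 33.7503
  f13: (p8, p2, p11) → 17.9677
  f14: (p8, p2, p4) → 54.7258
Σ area = 669.087

Euler characteristic 9−21+14 = 2 ✓

facets=14 area=669.087


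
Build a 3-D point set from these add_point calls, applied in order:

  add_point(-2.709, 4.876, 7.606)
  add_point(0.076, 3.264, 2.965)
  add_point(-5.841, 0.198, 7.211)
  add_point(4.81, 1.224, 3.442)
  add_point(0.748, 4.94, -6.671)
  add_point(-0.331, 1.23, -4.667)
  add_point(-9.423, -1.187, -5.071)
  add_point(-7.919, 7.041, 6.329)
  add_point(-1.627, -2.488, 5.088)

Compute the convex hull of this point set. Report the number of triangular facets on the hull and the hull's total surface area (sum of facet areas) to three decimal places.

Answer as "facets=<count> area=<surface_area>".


Hull vertices (8/9): indices [0, 2, 3, 4, 5, 6, 7, 8].

Triangle areas on the boundary:
  f1: (p4, p7, p6) → 81.3100
  f2: (p2, p7, p6) → 46.1541
  f3: (p5, p4, p6) → 18.4184
  f4: (p5, p4, p3) → 20.1951
  f5: (p8, p2, p6) → 34.1526
  f6: (p8, p5, p6) → 48.8089
  f7: (p8, p5, p3) → 35.1806
  f8: (p0, p2, p7) → 15.9760
  f9: (p0, p4, p3) → 53.7554
  f10: (p0, p4, p7) → 42.4870
  f11: (p0, p8, p3) → 28.7788
  f12: (p0, p8, p2) → 15.3204
Σ area = 440.537

Euler characteristic 8−18+12 = 2 ✓

facets=12 area=440.537
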